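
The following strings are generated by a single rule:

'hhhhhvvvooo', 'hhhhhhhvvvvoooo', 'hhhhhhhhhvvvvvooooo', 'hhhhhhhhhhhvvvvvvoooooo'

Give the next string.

Each string has the form h^{2n-1} v^{n} o^{n}, where the shown terms are n = 3, 4, 5, 6.
Setting n = 7 gives 13, 7, 7 characters in each block.

hhhhhhhhhhhhhvvvvvvvooooooo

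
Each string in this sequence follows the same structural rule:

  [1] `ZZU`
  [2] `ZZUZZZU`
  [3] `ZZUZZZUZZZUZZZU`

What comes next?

ZZUZZZUZZZUZZZUZZZUZZZUZZZUZZZU

Every step duplicates the string with 'Z' between the halves.
So the next term is two copies of ZZUZZZUZZZUZZZU with 'Z' between the halves.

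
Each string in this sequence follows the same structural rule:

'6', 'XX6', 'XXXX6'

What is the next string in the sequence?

XXXXXX6

Each term is the previous one with XX prepended.
One more step from XXXX6 gives the answer.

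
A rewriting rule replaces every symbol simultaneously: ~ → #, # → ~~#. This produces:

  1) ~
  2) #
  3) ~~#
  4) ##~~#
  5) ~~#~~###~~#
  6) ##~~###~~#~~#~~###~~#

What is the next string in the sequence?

~~#~~###~~#~~#~~###~~###~~###~~#~~#~~###~~#

φ(##~~###~~#~~#~~###~~#) expands symbol-by-symbol to ~~# ~~# # # ~~# ~~# ~~# # # ~~# # # ~~# # # ~~# ~~# ~~# # # ~~#; joining the 21 pieces gives the next term.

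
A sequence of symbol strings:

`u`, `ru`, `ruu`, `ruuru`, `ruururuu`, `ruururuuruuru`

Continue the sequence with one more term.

ruururuuruururuururuu

Each term (from the third on) is the previous term followed by the one before it: term 3 = ru·u = ruu.
The next term joins ruururuuruuru and ruururuu.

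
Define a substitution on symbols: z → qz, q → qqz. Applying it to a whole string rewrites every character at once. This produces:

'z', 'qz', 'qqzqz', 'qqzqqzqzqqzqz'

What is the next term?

qqzqqzqzqqzqqzqzqqzqzqqzqqzqzqqzqz

Replace each of the 13 characters of qqzqqzqzqqzqz in place — qqz qqz qz qqz qqz qz qqz qz qqz qqz qz qqz qz — and concatenate.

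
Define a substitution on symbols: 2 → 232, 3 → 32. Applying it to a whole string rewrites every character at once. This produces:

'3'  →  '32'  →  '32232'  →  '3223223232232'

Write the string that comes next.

Rewriting the 13 symbols of 3223223232232 one by one yields 32 232 232 32 232 232 32 232 32 232 232 32 232; concatenated:

3223223232232232322323223223232232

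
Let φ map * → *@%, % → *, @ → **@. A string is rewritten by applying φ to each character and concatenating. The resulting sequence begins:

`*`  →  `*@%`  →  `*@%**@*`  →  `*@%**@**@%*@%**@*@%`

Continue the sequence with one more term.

*@%**@**@%*@%**@*@%*@%**@**@%**@**@%*@%**@*@%**@*

Replace each of the 19 characters of *@%**@**@%*@%**@*@% in place — *@% **@ * *@% *@% **@ *@% *@% **@ * *@% **@ * *@% *@% **@ *@% **@ * — and concatenate.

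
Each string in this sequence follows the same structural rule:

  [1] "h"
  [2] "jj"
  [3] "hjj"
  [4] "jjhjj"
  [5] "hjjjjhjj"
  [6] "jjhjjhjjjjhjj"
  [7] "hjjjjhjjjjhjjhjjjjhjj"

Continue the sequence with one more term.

jjhjjhjjjjhjjhjjjjhjjjjhjjhjjjjhjj

From term 3 onward, concatenate the second-to-last term with the last: h·jj = hjj, jj·hjj = jjhjj, …
The next term joins jjhjjhjjjjhjj and hjjjjhjjjjhjjhjjjjhjj.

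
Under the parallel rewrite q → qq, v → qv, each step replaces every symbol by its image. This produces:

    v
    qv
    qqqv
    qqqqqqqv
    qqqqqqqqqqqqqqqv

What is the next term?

Replace each of the 16 characters of qqqqqqqqqqqqqqqv in place — qq qq qq qq qq qq qq qq qq qq qq qq qq qq qq qv — and concatenate.

qqqqqqqqqqqqqqqqqqqqqqqqqqqqqqqv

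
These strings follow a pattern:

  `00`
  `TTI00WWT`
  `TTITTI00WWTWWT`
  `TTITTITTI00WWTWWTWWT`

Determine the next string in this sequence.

TTITTITTITTI00WWTWWTWWTWWT

Every step adds TTI to the front and WWT to the end of the previous string.
So the next term is TTI·TTITTITTI00WWTWWTWWT·WWT.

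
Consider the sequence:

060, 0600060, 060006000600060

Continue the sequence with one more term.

0600060006000600060006000600060

Each string is two copies of the previous one joined by '0'.
So the next term is two copies of 060006000600060 with '0' between the halves.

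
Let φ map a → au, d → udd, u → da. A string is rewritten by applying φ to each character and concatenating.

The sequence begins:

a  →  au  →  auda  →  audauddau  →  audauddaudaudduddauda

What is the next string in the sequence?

audauddaudaudduddaudauddaudauddudddaudduddaudauddau

Applying the rule to each of the 21 symbols of audauddaudaudduddauda gives the pieces au da udd au da udd udd au da udd au da udd udd da udd udd au da udd au, which concatenate to the answer.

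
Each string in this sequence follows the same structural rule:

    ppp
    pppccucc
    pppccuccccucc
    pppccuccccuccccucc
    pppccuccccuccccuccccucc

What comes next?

Each term is the previous one with ccucc appended.
So the next term is pppccuccccuccccuccccucc·ccucc.

pppccuccccuccccuccccuccccucc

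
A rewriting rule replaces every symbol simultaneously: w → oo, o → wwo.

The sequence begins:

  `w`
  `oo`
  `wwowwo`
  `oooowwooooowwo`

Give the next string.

wwowwowwowwooooowwowwowwowwowwooooowwo

Applying the rule to each of the 14 symbols of oooowwooooowwo gives the pieces wwo wwo wwo wwo oo oo wwo wwo wwo wwo wwo oo oo wwo, which concatenate to the answer.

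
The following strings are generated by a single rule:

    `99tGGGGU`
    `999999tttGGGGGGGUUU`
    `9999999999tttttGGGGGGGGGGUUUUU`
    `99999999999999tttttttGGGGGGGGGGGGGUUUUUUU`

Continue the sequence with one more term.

The n-th term is 4n-2 9's then 2n-1 t's then 3n+1 G's then 2n-1 U's (n = 1, 2, …).
Setting n = 5 gives 18, 9, 16, 9 characters in each block.

999999999999999999tttttttttGGGGGGGGGGGGGGGGUUUUUUUUU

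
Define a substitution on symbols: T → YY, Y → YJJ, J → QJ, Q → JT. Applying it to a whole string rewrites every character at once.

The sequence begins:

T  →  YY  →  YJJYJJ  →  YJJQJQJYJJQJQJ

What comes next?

Rewriting the 14 symbols of YJJQJQJYJJQJQJ one by one yields YJJ QJ QJ JT QJ JT QJ YJJ QJ QJ JT QJ JT QJ; concatenated:

YJJQJQJJTQJJTQJYJJQJQJJTQJJTQJ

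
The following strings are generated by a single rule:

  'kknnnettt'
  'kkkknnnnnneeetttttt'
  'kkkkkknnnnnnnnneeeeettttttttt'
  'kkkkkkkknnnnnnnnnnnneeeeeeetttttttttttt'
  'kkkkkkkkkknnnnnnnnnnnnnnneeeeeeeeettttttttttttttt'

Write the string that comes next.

Each string has the form k^{2n} n^{3n} e^{2n-1} t^{3n} (n = 1, 2, …).
Setting n = 6 gives 12, 18, 11, 18 characters in each block.

kkkkkkkkkkkknnnnnnnnnnnnnnnnnneeeeeeeeeeetttttttttttttttttt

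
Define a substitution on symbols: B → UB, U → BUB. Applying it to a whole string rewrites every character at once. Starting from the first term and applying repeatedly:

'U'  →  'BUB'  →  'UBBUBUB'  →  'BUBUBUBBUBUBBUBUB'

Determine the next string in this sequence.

UBBUBUBBUBUBBUBUBUBBUBUBBUBUBUBBUBUBBUBUB

Replace each of the 17 characters of BUBUBUBBUBUBBUBUB in place — UB BUB UB BUB UB BUB UB UB BUB UB BUB UB UB BUB UB BUB UB — and concatenate.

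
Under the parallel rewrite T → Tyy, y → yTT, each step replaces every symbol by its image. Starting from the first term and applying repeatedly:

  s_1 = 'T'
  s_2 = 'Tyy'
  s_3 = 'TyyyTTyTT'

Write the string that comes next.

TyyyTTyTTyTTTyyTyyyTTTyyTyy

Expanding TyyyTTyTT: T→Tyy, y→yTT, y→yTT, y→yTT, T→Tyy, T→Tyy, y→yTT, T→Tyy, T→Tyy. Concatenated: Tyy yTT yTT yTT Tyy Tyy yTT Tyy Tyy.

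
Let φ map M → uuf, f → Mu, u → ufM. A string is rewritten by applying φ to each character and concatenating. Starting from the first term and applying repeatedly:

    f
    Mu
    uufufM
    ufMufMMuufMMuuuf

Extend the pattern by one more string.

Replace each of the 16 characters of ufMufMMuufMMuuuf in place — ufM Mu uuf ufM Mu uuf uuf ufM ufM Mu uuf uuf ufM ufM ufM Mu — and concatenate.

ufMMuuufufMMuuufuufufMufMMuuufuufufMufMufMMu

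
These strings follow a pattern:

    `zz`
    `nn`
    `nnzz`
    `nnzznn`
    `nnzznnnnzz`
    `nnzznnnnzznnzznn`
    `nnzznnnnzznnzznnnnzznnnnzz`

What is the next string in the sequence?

From term 3 onward, concatenate the last term with the second-to-last: nn·zz = nnzz, nnzz·nn = nnzznn, …
Continuing: nnzznnnnzznnzznnnnzznnnnzz · nnzznnnnzznnzznn gives term 8.

nnzznnnnzznnzznnnnzznnnnzznnzznnnnzznnzznn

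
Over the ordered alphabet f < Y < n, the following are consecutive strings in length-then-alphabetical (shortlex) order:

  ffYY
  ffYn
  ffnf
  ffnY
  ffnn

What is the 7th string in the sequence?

fYfY

Continuing the enumeration 2 steps past ffnn: ffnn → fYff → (answer).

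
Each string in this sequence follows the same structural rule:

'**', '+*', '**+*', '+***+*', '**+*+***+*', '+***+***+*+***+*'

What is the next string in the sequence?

This is a Fibonacci-style word recurrence s(k) = s(k−2)·s(k−1): e.g. **·+* = **+*.
Continuing: **+*+***+* · +***+***+*+***+* gives term 7.

**+*+***+*+***+***+*+***+*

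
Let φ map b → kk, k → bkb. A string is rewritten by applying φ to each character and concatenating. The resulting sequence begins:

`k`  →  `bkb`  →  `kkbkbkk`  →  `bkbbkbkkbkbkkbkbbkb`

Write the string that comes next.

Replace each of the 19 characters of bkbbkbkkbkbkkbkbbkb in place — kk bkb kk kk bkb kk bkb bkb kk bkb kk bkb bkb kk bkb kk kk bkb kk — and concatenate.

kkbkbkkkkbkbkkbkbbkbkkbkbkkbkbbkbkkbkbkkkkbkbkk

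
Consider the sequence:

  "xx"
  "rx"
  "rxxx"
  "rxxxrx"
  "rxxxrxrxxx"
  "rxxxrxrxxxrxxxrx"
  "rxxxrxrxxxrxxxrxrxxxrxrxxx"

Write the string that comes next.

From term 3 onward, concatenate the last term with the second-to-last: rx·xx = rxxx, rxxx·rx = rxxxrx, …
Continuing: rxxxrxrxxxrxxxrxrxxxrxrxxx · rxxxrxrxxxrxxxrx gives term 8.

rxxxrxrxxxrxxxrxrxxxrxrxxxrxxxrxrxxxrxxxrx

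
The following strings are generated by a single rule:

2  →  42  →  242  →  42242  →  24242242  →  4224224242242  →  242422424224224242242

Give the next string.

From term 3 onward, concatenate the second-to-last term with the last: 2·42 = 242, 42·242 = 42242, …
Continuing: 4224224242242 · 242422424224224242242 gives term 8.

4224224242242242422424224224242242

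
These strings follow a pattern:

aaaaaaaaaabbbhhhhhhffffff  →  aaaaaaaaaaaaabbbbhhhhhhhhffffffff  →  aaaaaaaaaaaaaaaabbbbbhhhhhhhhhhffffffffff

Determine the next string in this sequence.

Term n consists of 3n+1 a's, followed by n b's, followed by 2n h's, followed by 2n f's, where the shown terms are n = 3, 4, 5.
For the next term, n = 6, so the run lengths are 19, 6, 12, 12.

aaaaaaaaaaaaaaaaaaabbbbbbhhhhhhhhhhhhffffffffffff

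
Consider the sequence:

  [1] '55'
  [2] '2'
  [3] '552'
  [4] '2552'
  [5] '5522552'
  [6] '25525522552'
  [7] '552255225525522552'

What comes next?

25525522552552255225525522552

From term 3 onward, concatenate the second-to-last term with the last: 55·2 = 552, 2·552 = 2552, …
Continuing: 25525522552 · 552255225525522552 gives term 8.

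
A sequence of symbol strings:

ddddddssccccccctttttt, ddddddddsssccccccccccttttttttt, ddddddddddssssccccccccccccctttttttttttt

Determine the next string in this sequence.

ddddddddddddsssssccccccccccccccccttttttttttttttt

The n-th term is 2n+2 d's then n s's then 3n+1 c's then 3n t's, where the shown terms are n = 2, 3, 4.
At n = 5 the blocks have lengths 12, 5, 16, 15.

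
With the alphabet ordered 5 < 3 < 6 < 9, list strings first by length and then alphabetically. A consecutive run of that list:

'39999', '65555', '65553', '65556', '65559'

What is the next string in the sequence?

65535

Treat 65559 as a base-4 numeral over the given alphabet and add one, carrying through any trailing 9's.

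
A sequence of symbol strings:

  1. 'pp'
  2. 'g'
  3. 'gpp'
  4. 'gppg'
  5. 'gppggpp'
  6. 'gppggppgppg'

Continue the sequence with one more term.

Each term (from the third on) is the previous term followed by the one before it: term 3 = g·pp = gpp.
Continuing: gppggppgppg · gppggpp gives term 7.

gppggppgppggppggpp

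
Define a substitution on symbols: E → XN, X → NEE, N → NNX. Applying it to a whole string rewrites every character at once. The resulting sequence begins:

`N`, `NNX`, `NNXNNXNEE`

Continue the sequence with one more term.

NNXNNXNEENNXNNXNEENNXXNXN

Rewriting each symbol of NNXNNXNEE: N→NNX, N→NNX, X→NEE, N→NNX, N→NNX, X→NEE, N→NNX, E→XN, E→XN, which concatenates to NNX NNX NEE NNX NNX NEE NNX XN XN.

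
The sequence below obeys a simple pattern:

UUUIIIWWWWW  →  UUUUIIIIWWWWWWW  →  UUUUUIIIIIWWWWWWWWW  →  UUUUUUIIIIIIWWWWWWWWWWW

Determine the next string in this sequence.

Term n consists of n+1 U's, followed by n+1 I's, followed by 2n+1 W's, where the shown terms are n = 2, 3, 4, 5.
For the next term, n = 6, so the run lengths are 7, 7, 13.

UUUUUUUIIIIIIIWWWWWWWWWWWWW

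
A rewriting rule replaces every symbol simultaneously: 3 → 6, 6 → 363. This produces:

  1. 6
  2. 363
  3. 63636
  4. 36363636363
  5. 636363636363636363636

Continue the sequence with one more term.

3636363636363636363636363636363636363636363

Applying the rule to each of the 21 symbols of 636363636363636363636 gives the pieces 363 6 363 6 363 6 363 6 363 6 363 6 363 6 363 6 363 6 363 6 363, which concatenate to the answer.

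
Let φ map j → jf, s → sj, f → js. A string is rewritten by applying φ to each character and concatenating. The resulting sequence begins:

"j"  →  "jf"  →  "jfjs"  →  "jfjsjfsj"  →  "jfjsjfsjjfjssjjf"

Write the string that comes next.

φ(jfjsjfsjjfjssjjf) expands symbol-by-symbol to jf js jf sj jf js sj jf jf js jf sj sj jf jf js; joining the 16 pieces gives the next term.

jfjsjfsjjfjssjjfjfjsjfsjsjjfjfjs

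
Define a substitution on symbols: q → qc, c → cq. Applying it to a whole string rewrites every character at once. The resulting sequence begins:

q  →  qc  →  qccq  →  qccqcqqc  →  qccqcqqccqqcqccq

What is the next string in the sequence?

Applying the rule to each of the 16 symbols of qccqcqqccqqcqccq gives the pieces qc cq cq qc cq qc qc cq cq qc qc cq qc cq cq qc, which concatenate to the answer.

qccqcqqccqqcqccqcqqcqccqqccqcqqc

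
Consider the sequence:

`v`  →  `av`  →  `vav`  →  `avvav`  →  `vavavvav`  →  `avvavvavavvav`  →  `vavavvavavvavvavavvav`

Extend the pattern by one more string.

avvavvavavvavvavavvavavvavvavavvav

Each term (from the third on) is the two preceding terms concatenated in order: term 3 = v·av = vav.
Continuing: avvavvavavvav · vavavvavavvavvavavvav gives term 8.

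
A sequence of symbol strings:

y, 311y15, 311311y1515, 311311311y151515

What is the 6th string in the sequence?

311311311311311y1515151515

Each term wraps the previous one in 311 on the left and 15 on the right.
From 311311311y151515, 2 further steps: 311311311y151515 → 311311311311y15151515 → (answer).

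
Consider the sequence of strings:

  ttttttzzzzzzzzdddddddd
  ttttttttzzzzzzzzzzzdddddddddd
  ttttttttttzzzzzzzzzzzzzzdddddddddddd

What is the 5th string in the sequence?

ttttttttttttttzzzzzzzzzzzzzzzzzzzzdddddddddddddddd

Term n consists of 2n t's, followed by 3n-1 z's, followed by 2n+2 d's, where the shown terms are n = 3, 4, 5.
For term 5, n = 7, so the run lengths are 14, 20, 16.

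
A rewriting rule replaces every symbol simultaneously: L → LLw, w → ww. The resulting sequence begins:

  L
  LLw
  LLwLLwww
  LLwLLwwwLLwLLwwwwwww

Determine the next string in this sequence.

Rewriting the 20 symbols of LLwLLwwwLLwLLwwwwwww one by one yields LLw LLw ww LLw LLw ww ww ww LLw LLw ww LLw LLw ww ww ww ww ww ww ww; concatenated:

LLwLLwwwLLwLLwwwwwwwLLwLLwwwLLwLLwwwwwwwwwwwwwww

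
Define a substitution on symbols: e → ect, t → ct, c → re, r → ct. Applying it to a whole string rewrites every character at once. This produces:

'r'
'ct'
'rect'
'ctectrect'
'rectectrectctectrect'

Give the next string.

Rewriting the 20 symbols of rectectrectctectrect one by one yields ct ect re ct ect re ct ct ect re ct re ct ect re ct ct ect re ct; concatenated:

ctectrectectrectctectrectrectectrectctectrect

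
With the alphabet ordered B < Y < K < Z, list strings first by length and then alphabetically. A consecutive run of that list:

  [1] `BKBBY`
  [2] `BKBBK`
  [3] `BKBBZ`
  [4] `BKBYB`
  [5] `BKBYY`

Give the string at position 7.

BKBYZ

Stepping forward 2 times from BKBYY: BKBYY → BKBYK, then the target.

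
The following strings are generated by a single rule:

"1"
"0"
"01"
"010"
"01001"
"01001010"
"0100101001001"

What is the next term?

010010100100101001010

From term 3 onward, concatenate the last term with the second-to-last: 0·1 = 01, 01·0 = 010, …
Continuing: 0100101001001 · 01001010 gives term 8.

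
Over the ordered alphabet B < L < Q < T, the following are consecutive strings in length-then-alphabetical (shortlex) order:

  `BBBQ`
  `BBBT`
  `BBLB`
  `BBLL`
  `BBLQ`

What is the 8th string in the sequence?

Stepping forward 3 times from BBLQ: BBLQ → BBLT → BBQB, then the target.

BBQL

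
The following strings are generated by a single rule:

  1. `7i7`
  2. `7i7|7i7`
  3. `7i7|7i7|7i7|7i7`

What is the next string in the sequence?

Every step duplicates the string with '|' between the halves.
One more doubling of 7i7|7i7|7i7|7i7 gives the answer.

7i7|7i7|7i7|7i7|7i7|7i7|7i7|7i7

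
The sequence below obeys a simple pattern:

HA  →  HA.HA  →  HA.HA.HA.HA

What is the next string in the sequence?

s(k+1) = s(k)·.·s(k) — each term doubles the last with '.' between the halves.
Doubling HA.HA.HA.HA with '.' between the halves:

HA.HA.HA.HA.HA.HA.HA.HA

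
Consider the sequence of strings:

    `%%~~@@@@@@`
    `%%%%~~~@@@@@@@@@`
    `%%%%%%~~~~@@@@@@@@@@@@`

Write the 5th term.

Reading off run lengths: % runs 2, 4, 6; ~ runs 2, 3, 4; @ runs 6, 9, 12 — each is linear in n, where the shown terms are n = 2, 3, 4.
For term 5, n = 6, so the run lengths are 10, 6, 18.

%%%%%%%%%%~~~~~~@@@@@@@@@@@@@@@@@@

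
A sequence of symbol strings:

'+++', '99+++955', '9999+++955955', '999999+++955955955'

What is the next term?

Each term wraps the previous one in 99 on the left and 955 on the right.
Applying this once more to 999999+++955955955:

99999999+++955955955955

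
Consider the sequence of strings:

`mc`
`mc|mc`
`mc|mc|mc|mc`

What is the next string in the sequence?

mc|mc|mc|mc|mc|mc|mc|mc

Every step duplicates the string with '|' between the halves.
One more doubling of mc|mc|mc|mc gives the answer.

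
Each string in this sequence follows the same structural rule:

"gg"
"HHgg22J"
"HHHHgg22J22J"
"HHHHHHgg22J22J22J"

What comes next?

HHHHHHHHgg22J22J22J22J

Each term wraps the previous one in HH on the left and 22J on the right.
So the next term is HH·HHHHHHgg22J22J22J·22J.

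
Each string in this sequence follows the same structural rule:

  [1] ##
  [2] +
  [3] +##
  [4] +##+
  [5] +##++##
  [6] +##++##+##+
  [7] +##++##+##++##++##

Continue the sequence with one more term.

+##++##+##++##++##+##++##+##+

This is a Fibonacci-style word recurrence s(k) = s(k−1)·s(k−2): e.g. +·## = +##.
Continuing: +##++##+##++##++## · +##++##+##+ gives term 8.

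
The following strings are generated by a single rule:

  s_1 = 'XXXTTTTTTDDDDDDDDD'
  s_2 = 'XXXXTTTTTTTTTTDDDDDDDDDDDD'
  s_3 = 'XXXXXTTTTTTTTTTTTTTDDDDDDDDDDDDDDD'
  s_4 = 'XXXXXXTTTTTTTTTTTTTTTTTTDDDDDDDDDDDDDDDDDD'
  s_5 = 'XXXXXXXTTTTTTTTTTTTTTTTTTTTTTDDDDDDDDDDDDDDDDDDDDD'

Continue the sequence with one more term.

XXXXXXXXTTTTTTTTTTTTTTTTTTTTTTTTTTDDDDDDDDDDDDDDDDDDDDDDDD

Reading off run lengths: X runs 3, 4, 5, 6, 7; T runs 6, 10, 14, 18, 22; D runs 9, 12, 15, 18, 21 — each is linear in n, where the shown terms are n = 2, 3, 4, 5, 6.
At n = 7 the blocks have lengths 8, 26, 24.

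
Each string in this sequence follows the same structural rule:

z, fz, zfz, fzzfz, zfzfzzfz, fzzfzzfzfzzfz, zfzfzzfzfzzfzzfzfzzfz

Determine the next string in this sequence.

Each term (from the third on) is the two preceding terms concatenated in order: term 3 = z·fz = zfz.
The next term joins fzzfzzfzfzzfz and zfzfzzfzfzzfzzfzfzzfz.

fzzfzzfzfzzfzzfzfzzfzfzzfzzfzfzzfz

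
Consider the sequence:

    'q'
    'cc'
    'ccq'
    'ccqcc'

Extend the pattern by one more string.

Each term (from the third on) is the previous term followed by the one before it: term 3 = cc·q = ccq.
The next term joins ccqcc and ccq.

ccqccccq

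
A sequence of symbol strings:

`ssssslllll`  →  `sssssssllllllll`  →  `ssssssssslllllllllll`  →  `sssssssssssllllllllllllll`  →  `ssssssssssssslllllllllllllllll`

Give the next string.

sssssssssssssssllllllllllllllllllll

The n-th term is 2n+1 s's then 3n-1 l's, where the shown terms are n = 2, 3, 4, 5, 6.
At n = 7 the blocks have lengths 15, 20.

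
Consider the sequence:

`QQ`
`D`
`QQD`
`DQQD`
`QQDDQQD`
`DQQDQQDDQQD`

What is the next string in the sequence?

Each term (from the third on) is the two preceding terms concatenated in order: term 3 = QQ·D = QQD.
Continuing: QQDDQQD · DQQDQQDDQQD gives term 7.

QQDDQQDDQQDQQDDQQD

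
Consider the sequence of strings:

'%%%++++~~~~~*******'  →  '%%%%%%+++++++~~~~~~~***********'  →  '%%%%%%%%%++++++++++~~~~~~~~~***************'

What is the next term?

The n-th term is 3n %'s then 3n+1 +'s then 2n+3 ~'s then 4n+3 *'s (n = 1, 2, …).
At n = 4 the blocks have lengths 12, 13, 11, 19.

%%%%%%%%%%%%+++++++++++++~~~~~~~~~~~*******************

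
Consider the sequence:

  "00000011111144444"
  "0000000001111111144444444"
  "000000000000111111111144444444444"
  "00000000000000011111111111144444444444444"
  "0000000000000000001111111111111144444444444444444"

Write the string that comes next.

Each string has the form 0^{3n} 1^{2n+2} 4^{3n-1}, where the shown terms are n = 2, 3, 4, 5, 6.
Setting n = 7 gives 21, 16, 20 characters in each block.

000000000000000000000111111111111111144444444444444444444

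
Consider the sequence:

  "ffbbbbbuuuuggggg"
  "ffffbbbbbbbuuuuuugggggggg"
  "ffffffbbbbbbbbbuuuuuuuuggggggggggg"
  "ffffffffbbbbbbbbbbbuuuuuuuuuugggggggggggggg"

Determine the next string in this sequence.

ffffffffffbbbbbbbbbbbbbuuuuuuuuuuuuggggggggggggggggg

Each string has the form f^{2n-2} b^{2n+1} u^{2n} g^{3n-1}, where the shown terms are n = 2, 3, 4, 5.
Setting n = 6 gives 10, 13, 12, 17 characters in each block.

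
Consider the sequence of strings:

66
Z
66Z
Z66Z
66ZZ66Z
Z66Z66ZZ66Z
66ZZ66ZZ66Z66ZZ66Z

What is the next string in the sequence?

From term 3 onward, concatenate the second-to-last term with the last: 66·Z = 66Z, Z·66Z = Z66Z, …
So term 8 is Z66Z66ZZ66Z·66ZZ66ZZ66Z66ZZ66Z.

Z66Z66ZZ66Z66ZZ66ZZ66Z66ZZ66Z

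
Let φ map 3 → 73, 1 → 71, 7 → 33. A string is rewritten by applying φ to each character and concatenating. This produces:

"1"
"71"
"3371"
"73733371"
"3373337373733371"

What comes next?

Rewriting the 16 symbols of 3373337373733371 one by one yields 73 73 33 73 73 73 33 73 33 73 33 73 73 73 33 71; concatenated:

73733373737333733373337373733371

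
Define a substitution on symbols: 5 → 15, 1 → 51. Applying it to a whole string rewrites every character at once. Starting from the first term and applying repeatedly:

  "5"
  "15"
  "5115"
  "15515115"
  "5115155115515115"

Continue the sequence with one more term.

Applying the rule to each of the 16 symbols of 5115155115515115 gives the pieces 15 51 51 15 51 15 15 51 51 15 15 51 15 51 51 15, which concatenate to the answer.

15515115511515515115155115515115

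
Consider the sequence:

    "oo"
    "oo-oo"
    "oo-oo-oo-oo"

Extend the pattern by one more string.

Every step duplicates the string with '-' between the halves.
So the next term is two copies of oo-oo-oo-oo with '-' between the halves.

oo-oo-oo-oo-oo-oo-oo-oo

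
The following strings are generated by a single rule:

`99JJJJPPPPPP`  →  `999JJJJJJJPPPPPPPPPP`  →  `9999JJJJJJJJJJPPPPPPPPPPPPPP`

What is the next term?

99999JJJJJJJJJJJJJPPPPPPPPPPPPPPPPPP

The n-th term is n 9's then 3n-2 J's then 4n-2 P's, where the shown terms are n = 2, 3, 4.
Setting n = 5 gives 5, 13, 18 characters in each block.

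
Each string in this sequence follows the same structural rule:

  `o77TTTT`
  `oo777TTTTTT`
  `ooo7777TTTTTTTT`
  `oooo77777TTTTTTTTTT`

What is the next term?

ooooo777777TTTTTTTTTTTT

Each string has the form o^{n-1} 7^{n} T^{2n}, where the shown terms are n = 2, 3, 4, 5.
At n = 6 the blocks have lengths 5, 6, 12.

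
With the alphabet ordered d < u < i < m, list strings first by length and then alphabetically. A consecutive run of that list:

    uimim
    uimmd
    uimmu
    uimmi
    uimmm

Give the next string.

Find the rightmost character of uimmm below m, bump it to the next letter, and reset everything to its right to d.

umddd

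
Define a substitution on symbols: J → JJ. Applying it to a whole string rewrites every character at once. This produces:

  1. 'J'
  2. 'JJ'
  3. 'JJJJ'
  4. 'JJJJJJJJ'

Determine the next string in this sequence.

Expanding JJJJJJJJ: J→JJ, J→JJ, J→JJ, J→JJ, J→JJ, J→JJ, J→JJ, J→JJ. Concatenated: JJ JJ JJ JJ JJ JJ JJ JJ.

JJJJJJJJJJJJJJJJ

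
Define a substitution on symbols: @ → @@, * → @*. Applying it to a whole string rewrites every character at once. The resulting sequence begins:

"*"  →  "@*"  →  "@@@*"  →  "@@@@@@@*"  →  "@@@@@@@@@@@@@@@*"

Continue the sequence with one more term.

Rewriting the 16 symbols of @@@@@@@@@@@@@@@* one by one yields @@ @@ @@ @@ @@ @@ @@ @@ @@ @@ @@ @@ @@ @@ @@ @*; concatenated:

@@@@@@@@@@@@@@@@@@@@@@@@@@@@@@@*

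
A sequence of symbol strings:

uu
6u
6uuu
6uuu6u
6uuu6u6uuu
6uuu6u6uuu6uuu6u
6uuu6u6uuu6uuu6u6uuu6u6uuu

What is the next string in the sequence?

From term 3 onward, concatenate the last term with the second-to-last: 6u·uu = 6uuu, 6uuu·6u = 6uuu6u, …
So term 8 is 6uuu6u6uuu6uuu6u6uuu6u6uuu·6uuu6u6uuu6uuu6u.

6uuu6u6uuu6uuu6u6uuu6u6uuu6uuu6u6uuu6uuu6u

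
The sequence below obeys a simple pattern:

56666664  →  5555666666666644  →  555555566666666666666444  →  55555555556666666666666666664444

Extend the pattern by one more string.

Reading off run lengths: 5 runs 1, 4, 7, 10; 6 runs 6, 10, 14, 18; 4 runs 1, 2, 3, 4 — each is linear in n (n = 1, 2, …).
At n = 5 the blocks have lengths 13, 22, 5.

5555555555555666666666666666666666644444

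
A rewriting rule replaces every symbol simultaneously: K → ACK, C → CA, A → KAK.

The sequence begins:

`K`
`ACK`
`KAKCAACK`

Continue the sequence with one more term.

ACKKAKACKCAKAKKAKCAACK

Apply φ to KAKCAACK symbol by symbol: K→ACK, A→KAK, K→ACK, C→CA, A→KAK, A→KAK, C→CA, K→ACK; joined: ACK KAK ACK CA KAK KAK CA ACK.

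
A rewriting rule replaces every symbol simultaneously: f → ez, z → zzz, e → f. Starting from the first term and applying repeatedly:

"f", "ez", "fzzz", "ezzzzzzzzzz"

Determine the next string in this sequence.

Apply φ to ezzzzzzzzzz symbol by symbol: e→f, z→zzz, z→zzz, z→zzz, z→zzz, z→zzz, z→zzz, z→zzz, z→zzz, z→zzz, z→zzz; joined: f zzz zzz zzz zzz zzz zzz zzz zzz zzz zzz.

fzzzzzzzzzzzzzzzzzzzzzzzzzzzzzz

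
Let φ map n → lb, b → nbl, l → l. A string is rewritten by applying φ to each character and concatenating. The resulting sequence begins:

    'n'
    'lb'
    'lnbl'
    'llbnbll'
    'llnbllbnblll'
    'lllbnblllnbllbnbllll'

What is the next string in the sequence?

lllnbllbnblllllbnblllnbllbnblllll

φ(lllbnblllnbllbnbllll) expands symbol-by-symbol to l l l nbl lb nbl l l l lb nbl l l nbl lb nbl l l l l; joining the 20 pieces gives the next term.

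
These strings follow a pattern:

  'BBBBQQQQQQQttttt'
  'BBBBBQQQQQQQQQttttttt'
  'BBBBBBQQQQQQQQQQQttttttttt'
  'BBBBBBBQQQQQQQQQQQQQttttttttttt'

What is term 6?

Reading off run lengths: B runs 4, 5, 6, 7; Q runs 7, 9, 11, 13; t runs 5, 7, 9, 11 — each is linear in n, where the shown terms are n = 3, 4, 5, 6.
Setting n = 8 gives 9, 17, 15 characters in each block.

BBBBBBBBBQQQQQQQQQQQQQQQQQttttttttttttttt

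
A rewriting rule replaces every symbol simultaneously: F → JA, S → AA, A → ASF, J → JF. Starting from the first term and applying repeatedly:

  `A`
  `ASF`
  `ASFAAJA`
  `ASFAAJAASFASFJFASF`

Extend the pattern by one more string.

ASFAAJAASFASFJFASFASFAAJAASFAAJAJFJAASFAAJA

Applying the rule to each of the 18 symbols of ASFAAJAASFASFJFASF gives the pieces ASF AA JA ASF ASF JF ASF ASF AA JA ASF AA JA JF JA ASF AA JA, which concatenate to the answer.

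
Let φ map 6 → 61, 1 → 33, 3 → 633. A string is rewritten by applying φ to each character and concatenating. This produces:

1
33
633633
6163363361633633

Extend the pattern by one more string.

Rewriting the 16 symbols of 6163363361633633 one by one yields 61 33 61 633 633 61 633 633 61 33 61 633 633 61 633 633; concatenated:

6133616336336163363361336163363361633633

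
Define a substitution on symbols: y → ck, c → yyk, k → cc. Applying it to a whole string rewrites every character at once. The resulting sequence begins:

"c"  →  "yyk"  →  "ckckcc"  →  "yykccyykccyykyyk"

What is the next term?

ckckccyykyykckckccyykyykckckccckckcc

Applying the rule to each of the 16 symbols of yykccyykccyykyyk gives the pieces ck ck cc yyk yyk ck ck cc yyk yyk ck ck cc ck ck cc, which concatenate to the answer.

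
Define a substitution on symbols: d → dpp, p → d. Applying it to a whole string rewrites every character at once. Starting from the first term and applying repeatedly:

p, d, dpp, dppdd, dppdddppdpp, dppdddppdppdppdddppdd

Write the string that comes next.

Rewriting the 21 symbols of dppdddppdppdppdddppdd one by one yields dpp d d dpp dpp dpp d d dpp d d dpp d d dpp dpp dpp d d dpp dpp; concatenated:

dppdddppdppdppdddppdddppdddppdppdppdddppdpp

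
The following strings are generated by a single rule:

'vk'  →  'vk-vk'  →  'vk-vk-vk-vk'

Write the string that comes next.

Every step duplicates the string with '-' between the halves.
One more doubling of vk-vk-vk-vk gives the answer.

vk-vk-vk-vk-vk-vk-vk-vk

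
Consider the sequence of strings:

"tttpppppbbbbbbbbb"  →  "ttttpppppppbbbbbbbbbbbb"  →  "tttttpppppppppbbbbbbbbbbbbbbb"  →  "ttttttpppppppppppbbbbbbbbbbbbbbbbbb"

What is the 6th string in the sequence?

ttttttttpppppppppppppppbbbbbbbbbbbbbbbbbbbbbbbb

Term n consists of n+1 t's, followed by 2n+1 p's, followed by 3n+3 b's, where the shown terms are n = 2, 3, 4, 5.
At n = 7 the blocks have lengths 8, 15, 24.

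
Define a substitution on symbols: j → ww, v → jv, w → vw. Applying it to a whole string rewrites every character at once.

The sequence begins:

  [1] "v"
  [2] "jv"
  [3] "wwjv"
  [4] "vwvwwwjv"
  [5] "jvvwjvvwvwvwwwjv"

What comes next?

φ(jvvwjvvwvwvwwwjv) expands symbol-by-symbol to ww jv jv vw ww jv jv vw jv vw jv vw vw vw ww jv; joining the 16 pieces gives the next term.

wwjvjvvwwwjvjvvwjvvwjvvwvwvwwwjv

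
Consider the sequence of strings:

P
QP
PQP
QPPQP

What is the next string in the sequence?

PQPQPPQP

This is a Fibonacci-style word recurrence s(k) = s(k−2)·s(k−1): e.g. P·QP = PQP.
The next term joins PQP and QPPQP.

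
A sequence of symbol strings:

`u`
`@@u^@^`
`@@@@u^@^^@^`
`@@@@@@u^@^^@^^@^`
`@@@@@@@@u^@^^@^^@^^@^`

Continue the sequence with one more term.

@@@@@@@@@@u^@^^@^^@^^@^^@^

Every step adds @@ to the front and ^@^ to the end of the previous string.
One more step from @@@@@@@@u^@^^@^^@^^@^ gives the answer.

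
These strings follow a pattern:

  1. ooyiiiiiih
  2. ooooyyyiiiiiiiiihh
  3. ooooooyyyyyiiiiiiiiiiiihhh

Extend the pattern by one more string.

ooooooooyyyyyyyiiiiiiiiiiiiiiihhhh

The n-th term is 2n o's then 2n-1 y's then 3n+3 i's then n h's (n = 1, 2, …).
Setting n = 4 gives 8, 7, 15, 4 characters in each block.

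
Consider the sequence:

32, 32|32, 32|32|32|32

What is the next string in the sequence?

32|32|32|32|32|32|32|32

Every step duplicates the string with '|' between the halves.
So the next term is two copies of 32|32|32|32 with '|' between the halves.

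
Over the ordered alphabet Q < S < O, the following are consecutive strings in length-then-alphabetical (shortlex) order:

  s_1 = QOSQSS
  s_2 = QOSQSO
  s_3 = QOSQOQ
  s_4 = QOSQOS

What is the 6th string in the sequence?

Continuing the enumeration 2 steps past QOSQOS: QOSQOS → QOSQOO → (answer).

QOSSQQ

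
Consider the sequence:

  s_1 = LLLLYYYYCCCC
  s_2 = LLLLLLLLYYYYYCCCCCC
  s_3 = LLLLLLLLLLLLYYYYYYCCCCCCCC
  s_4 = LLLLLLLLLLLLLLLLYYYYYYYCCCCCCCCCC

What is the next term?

LLLLLLLLLLLLLLLLLLLLYYYYYYYYCCCCCCCCCCCC

Each string has the form L^{4n} Y^{n+3} C^{2n+2} (n = 1, 2, …).
For the next term, n = 5, so the run lengths are 20, 8, 12.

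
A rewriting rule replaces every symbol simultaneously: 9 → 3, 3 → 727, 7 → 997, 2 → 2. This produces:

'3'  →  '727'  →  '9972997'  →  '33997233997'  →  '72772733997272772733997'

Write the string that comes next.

Rewriting the 23 symbols of 72772733997272772733997 one by one yields 997 2 997 997 2 997 727 727 3 3 997 2 997 2 997 997 2 997 727 727 3 3 997; concatenated:

997299799729977277273399729972997997299772772733997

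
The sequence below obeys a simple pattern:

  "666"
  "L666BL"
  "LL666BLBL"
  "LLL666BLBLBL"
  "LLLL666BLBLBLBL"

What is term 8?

LLLLLLL666BLBLBLBLBLBLBL

Each term wraps the previous one in L on the left and BL on the right.
From LLLL666BLBLBLBL, 3 further steps: LLLL666BLBLBLBL → LLLLL666BLBLBLBLBL → LLLLLL666BLBLBLBLBLBL → (answer).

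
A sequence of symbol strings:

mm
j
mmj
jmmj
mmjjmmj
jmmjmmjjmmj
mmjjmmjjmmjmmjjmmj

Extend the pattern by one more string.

jmmjmmjjmmjmmjjmmjjmmjmmjjmmj

Each term (from the third on) is the two preceding terms concatenated in order: term 3 = mm·j = mmj.
So term 8 is jmmjmmjjmmj·mmjjmmjjmmjmmjjmmj.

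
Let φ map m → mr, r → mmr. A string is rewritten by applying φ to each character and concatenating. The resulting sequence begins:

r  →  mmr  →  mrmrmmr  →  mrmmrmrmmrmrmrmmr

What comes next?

Rewriting the 17 symbols of mrmmrmrmmrmrmrmmr one by one yields mr mmr mr mr mmr mr mmr mr mr mmr mr mmr mr mmr mr mr mmr; concatenated:

mrmmrmrmrmmrmrmmrmrmrmmrmrmmrmrmmrmrmrmmr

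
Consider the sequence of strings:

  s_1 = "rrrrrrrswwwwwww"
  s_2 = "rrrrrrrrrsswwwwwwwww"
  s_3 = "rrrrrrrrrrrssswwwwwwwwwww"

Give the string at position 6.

rrrrrrrrrrrrrrrrrsssssswwwwwwwwwwwwwwwww

Each string has the form r^{2n+1} s^{n-2} w^{2n+1}, where the shown terms are n = 3, 4, 5.
At n = 8 the blocks have lengths 17, 6, 17.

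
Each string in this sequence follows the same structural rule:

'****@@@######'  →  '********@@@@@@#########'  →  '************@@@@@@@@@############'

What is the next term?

The n-th term is 4n *'s then 3n @'s then 3n+3 #'s (n = 1, 2, …).
Setting n = 4 gives 16, 12, 15 characters in each block.

****************@@@@@@@@@@@@###############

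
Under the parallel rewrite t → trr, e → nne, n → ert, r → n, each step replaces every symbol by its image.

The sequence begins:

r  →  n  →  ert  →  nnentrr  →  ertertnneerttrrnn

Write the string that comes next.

Applying the rule to each of the 17 symbols of ertertnneerttrrnn gives the pieces nne n trr nne n trr ert ert nne nne n trr trr n n ert ert, which concatenate to the answer.

nnentrrnnentrrertertnnennentrrtrrnnertert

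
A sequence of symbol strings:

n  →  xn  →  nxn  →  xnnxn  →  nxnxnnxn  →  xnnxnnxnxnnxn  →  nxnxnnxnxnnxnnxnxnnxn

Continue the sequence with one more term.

This is a Fibonacci-style word recurrence s(k) = s(k−2)·s(k−1): e.g. n·xn = nxn.
Continuing: xnnxnnxnxnnxn · nxnxnnxnxnnxnnxnxnnxn gives term 8.

xnnxnnxnxnnxnnxnxnnxnxnnxnnxnxnnxn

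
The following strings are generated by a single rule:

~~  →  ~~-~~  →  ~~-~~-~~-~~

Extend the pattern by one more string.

Each string is two copies of the previous one joined by '-'.
One more doubling of ~~-~~-~~-~~ gives the answer.

~~-~~-~~-~~-~~-~~-~~-~~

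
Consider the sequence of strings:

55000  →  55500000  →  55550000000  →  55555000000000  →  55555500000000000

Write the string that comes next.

The n-th term is n 5's then 2n-1 0's, where the shown terms are n = 2, 3, 4, 5, 6.
For the next term, n = 7, so the run lengths are 7, 13.

55555550000000000000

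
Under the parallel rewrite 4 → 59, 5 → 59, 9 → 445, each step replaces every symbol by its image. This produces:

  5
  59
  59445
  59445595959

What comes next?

59445595959594455944559445

Expanding 59445595959: 5→59, 9→445, 4→59, 4→59, 5→59, 5→59, 9→445, 5→59, 9→445, 5→59, 9→445. Concatenated: 59 445 59 59 59 59 445 59 445 59 445.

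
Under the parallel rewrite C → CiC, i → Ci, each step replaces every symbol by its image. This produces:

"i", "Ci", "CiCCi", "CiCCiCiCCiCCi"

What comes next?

CiCCiCiCCiCCiCiCCiCiCCiCCiCiCCiCCi

φ(CiCCiCiCCiCCi) expands symbol-by-symbol to CiC Ci CiC CiC Ci CiC Ci CiC CiC Ci CiC CiC Ci; joining the 13 pieces gives the next term.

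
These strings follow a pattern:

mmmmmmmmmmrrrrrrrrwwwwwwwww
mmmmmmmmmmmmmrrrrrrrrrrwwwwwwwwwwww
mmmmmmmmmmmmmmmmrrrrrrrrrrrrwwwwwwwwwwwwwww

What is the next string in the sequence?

mmmmmmmmmmmmmmmmmmmrrrrrrrrrrrrrrwwwwwwwwwwwwwwwwww

Term n consists of 3n+1 m's, followed by 2n+2 r's, followed by 3n w's, where the shown terms are n = 3, 4, 5.
For the next term, n = 6, so the run lengths are 19, 14, 18.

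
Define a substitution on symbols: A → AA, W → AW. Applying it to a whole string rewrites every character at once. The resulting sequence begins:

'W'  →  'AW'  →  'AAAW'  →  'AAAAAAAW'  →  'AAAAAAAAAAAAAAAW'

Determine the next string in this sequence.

Rewriting the 16 symbols of AAAAAAAAAAAAAAAW one by one yields AA AA AA AA AA AA AA AA AA AA AA AA AA AA AA AW; concatenated:

AAAAAAAAAAAAAAAAAAAAAAAAAAAAAAAW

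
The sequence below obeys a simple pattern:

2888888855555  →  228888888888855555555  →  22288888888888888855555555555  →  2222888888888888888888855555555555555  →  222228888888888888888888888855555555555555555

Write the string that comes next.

22222288888888888888888888888888855555555555555555555

The n-th term is n 2's then 4n+3 8's then 3n+2 5's (n = 1, 2, …).
Setting n = 6 gives 6, 27, 20 characters in each block.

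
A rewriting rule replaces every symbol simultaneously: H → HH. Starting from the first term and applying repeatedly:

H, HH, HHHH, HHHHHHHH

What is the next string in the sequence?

Rewriting each symbol of HHHHHHHH: H→HH, H→HH, H→HH, H→HH, H→HH, H→HH, H→HH, H→HH, which concatenates to HH HH HH HH HH HH HH HH.

HHHHHHHHHHHHHHHH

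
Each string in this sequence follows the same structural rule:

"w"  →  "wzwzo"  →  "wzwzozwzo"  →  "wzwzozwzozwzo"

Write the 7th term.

wzwzozwzozwzozwzozwzozwzo

The strings grow by a fixed suffix zwzo each time.
From wzwzozwzozwzo, 3 further steps: wzwzozwzozwzo → wzwzozwzozwzozwzo → wzwzozwzozwzozwzozwzo → (answer).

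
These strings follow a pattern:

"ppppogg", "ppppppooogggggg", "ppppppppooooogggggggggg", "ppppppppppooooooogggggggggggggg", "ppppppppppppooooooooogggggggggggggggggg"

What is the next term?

ppppppppppppppooooooooooogggggggggggggggggggggg

The n-th term is 2n+2 p's then 2n-1 o's then 4n-2 g's (n = 1, 2, …).
Setting n = 6 gives 14, 11, 22 characters in each block.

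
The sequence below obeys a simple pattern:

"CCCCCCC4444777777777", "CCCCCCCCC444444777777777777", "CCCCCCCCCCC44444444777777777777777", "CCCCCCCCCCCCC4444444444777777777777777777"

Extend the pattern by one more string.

CCCCCCCCCCCCCCC444444444444777777777777777777777

The n-th term is 2n+1 C's then 2n-2 4's then 3n 7's, where the shown terms are n = 3, 4, 5, 6.
At n = 7 the blocks have lengths 15, 12, 21.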